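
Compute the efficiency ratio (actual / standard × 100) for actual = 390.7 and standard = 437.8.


Efficiency = (actual / standard) × 100
= (390.7 / 437.8) × 100
= 89.2%


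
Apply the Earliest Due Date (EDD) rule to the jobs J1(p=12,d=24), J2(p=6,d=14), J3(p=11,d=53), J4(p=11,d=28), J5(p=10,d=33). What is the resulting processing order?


EDD: sort by earliest due date
  J2: d=14, p=6
  J1: d=24, p=12
  J4: d=28, p=11
  J5: d=33, p=10
  J3: d=53, p=11
Order: J2 → J1 → J4 → J5 → J3


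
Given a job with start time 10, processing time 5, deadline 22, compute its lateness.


Completion = 10 + 5 = 15
Lateness = C - d = 15 - 22
= -7


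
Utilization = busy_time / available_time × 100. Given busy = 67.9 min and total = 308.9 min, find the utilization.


Utilization = busy / total × 100
= 67.9 / 308.9 × 100
= 22.0%


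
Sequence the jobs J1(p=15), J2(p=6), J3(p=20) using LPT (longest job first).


LPT: sort by longest processing time first
  J3: p=20
  J1: p=15
  J2: p=6
Order: J3 → J1 → J2


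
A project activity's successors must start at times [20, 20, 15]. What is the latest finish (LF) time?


LF = min of all successor start times
Successors start at: [20, 20, 15]
LF = min(20, 20, 15)
= 15


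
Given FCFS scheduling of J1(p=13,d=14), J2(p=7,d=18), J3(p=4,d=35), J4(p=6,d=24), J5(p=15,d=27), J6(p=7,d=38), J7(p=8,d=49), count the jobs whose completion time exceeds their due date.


Completion vs due date:
  J1: C=13, d=14 → on time
  J2: C=20, d=18 → TARDY
  J3: C=24, d=35 → on time
  J4: C=30, d=24 → TARDY
  J5: C=45, d=27 → TARDY
  J6: C=52, d=38 → TARDY
  J7: C=60, d=49 → TARDY
Tardy jobs: J2, J4, J5, J6, J7
Count = 5


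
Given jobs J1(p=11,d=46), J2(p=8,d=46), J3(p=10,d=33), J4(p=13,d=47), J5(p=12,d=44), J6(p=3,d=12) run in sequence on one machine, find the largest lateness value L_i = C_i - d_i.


Lateness per job (L = C - d):
  J1: C=11, d=46, L=-35
  J2: C=19, d=46, L=-27
  J3: C=29, d=33, L=-4
  J4: C=42, d=47, L=-5
  J5: C=54, d=44, L=10
  J6: C=57, d=12, L=45
Lmax = max(-35, -27, -4, -5, 10, 45)
= 45


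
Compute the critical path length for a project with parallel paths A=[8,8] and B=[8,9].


Path A: 8 + 8 = 16
Path B: 8 + 9 = 17
Critical path = longest = max(16, 17)
= 17 (Path B)


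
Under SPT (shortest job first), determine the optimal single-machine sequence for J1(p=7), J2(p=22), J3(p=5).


SPT: sort by shortest processing time
  J3: p=5
  J1: p=7
  J2: p=22
Order: J3 → J1 → J2


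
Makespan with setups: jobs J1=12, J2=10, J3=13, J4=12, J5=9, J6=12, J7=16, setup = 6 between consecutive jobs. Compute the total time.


Makespan = Σ processing + (n-1) × setup
= (12 + 10 + 13 + 12 + 9 + 12 + 16) + (7-1)×6
= 84 + 36
= 120 time units


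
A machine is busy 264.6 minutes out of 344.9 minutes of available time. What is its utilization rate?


Utilization = busy / total × 100
= 264.6 / 344.9 × 100
= 76.7%


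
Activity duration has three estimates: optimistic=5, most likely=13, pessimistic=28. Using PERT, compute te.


te = (o + 4m + p) / 6
= (5 + 4×13 + 28) / 6
= (5 + 52 + 28) / 6
= 85 / 6
= 14.17


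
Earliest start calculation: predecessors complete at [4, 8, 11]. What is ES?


ES = max of all predecessor completion times
Predecessors: [4, 8, 11]
ES = max(4, 8, 11)
= 11


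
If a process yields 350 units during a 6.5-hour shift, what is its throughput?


Throughput = units / time
= 350 / 6.5
= 53.8 units/hour


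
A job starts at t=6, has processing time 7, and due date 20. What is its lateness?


Completion = 6 + 7 = 13
Lateness = C - d = 13 - 20
= -7


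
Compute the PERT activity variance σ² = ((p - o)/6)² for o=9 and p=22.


σ² = ((p - o) / 6)² = (p - o)² / 36
= (22 - 9)² / 36
= 13² / 36
= 169 / 36
= 4.6944


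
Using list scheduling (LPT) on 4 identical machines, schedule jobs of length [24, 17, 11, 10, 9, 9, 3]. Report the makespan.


Jobs (LPT sorted): [24, 17, 11, 10, 9, 9, 3]
Machines: 4
  J=24 → Machine 1 (load: 0+24=24)
  J=17 → Machine 2 (load: 0+17=17)
  J=11 → Machine 3 (load: 0+11=11)
  J=10 → Machine 4 (load: 0+10=10)
  J=9 → Machine 4 (load: 10+9=19)
  J=9 → Machine 3 (load: 11+9=20)
  J=3 → Machine 2 (load: 17+3=20)
Machine loads: [24, 20, 20, 19]
Makespan = max = 24 time units


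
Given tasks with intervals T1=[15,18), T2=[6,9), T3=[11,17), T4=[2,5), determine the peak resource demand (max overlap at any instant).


Check each time point for overlaps:
  t=15: 2 tasks active (T1, T3)
Max concurrent = 2


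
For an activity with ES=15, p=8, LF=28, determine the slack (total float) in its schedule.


EF = ES + duration = 15 + 8 = 23
LS = LF - duration = 28 - 8 = 20
Total Float = LF - EF = 28 - 23
(or LS - ES = 20 - 15)
= 5


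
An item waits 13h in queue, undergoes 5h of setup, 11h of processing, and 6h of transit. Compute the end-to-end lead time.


Lead time = queue + setup + processing + transit
= 13 + 5 + 11 + 6
= 35 hours


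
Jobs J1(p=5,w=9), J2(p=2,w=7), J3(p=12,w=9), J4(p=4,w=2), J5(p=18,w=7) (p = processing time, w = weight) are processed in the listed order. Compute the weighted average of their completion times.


Completion times:
  J1: C=5, w×C=9×5=45
  J2: C=7, w×C=7×7=49
  J3: C=19, w×C=9×19=171
  J4: C=23, w×C=2×23=46
  J5: C=41, w×C=7×41=287
Sum w×C = 598
Sum w = 34
Weighted avg = 598/34
= 17.59


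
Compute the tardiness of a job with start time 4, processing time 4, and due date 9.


Completion = start + processing = 4 + 4 = 8
Tardiness = max(0, C - d) = max(0, 8 - 9)
= max(0, -1)
= 0


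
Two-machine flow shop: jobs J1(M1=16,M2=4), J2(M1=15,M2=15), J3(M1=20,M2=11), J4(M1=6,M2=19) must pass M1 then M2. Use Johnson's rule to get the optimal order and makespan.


Johnson's rule:
Group 1 (M1≤M2, sort by M1): ['J4', 'J2']
Group 2 (M1>M2, sort desc M2): ['J3', 'J1']
Sequence: J4 → J2 → J3 → J1
Makespan calculation:
  J4: M1 done=6, M2 done=25
  J2: M1 done=21, M2 done=40
  J3: M1 done=41, M2 done=52
  J1: M1 done=57, M2 done=61
= Sequence: J4 → J2 → J3 → J1, Makespan: 61


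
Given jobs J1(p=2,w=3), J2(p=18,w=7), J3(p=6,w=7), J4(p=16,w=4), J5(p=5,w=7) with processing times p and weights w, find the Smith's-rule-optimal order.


WSPT (Smith's rule): sort by p/w ascending
  J1: p/w = 2/3 = 0.667
  J5: p/w = 5/7 = 0.714
  J3: p/w = 6/7 = 0.857
  J2: p/w = 18/7 = 2.571
  J4: p/w = 16/4 = 4.000
Order: J1 → J5 → J3 → J2 → J4


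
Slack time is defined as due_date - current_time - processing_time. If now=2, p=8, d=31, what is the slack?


Slack = due - current_time - processing
= 31 - 2 - 8
= 21


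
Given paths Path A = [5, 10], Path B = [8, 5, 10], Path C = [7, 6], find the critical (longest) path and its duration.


Path A: 5 + 10 = 15
Path B: 8 + 5 + 10 = 23
Path C: 7 + 6 = 13
Critical path = longest = max(15, 23, 13)
= 23 (Path B)


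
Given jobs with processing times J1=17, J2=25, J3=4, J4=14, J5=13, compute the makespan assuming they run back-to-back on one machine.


Sequential makespan: sum all processing times
= 17 + 25 + 4 + 14 + 13
= 73 time units


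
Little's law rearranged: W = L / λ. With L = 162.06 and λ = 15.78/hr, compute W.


Little's law: L = λW → W = L / λ
= 162.06 / 15.78
= 10.27 hours


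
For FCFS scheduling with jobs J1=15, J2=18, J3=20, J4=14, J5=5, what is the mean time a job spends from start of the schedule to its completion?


Completion times:
  J1: completes at 15
  J2: completes at 33
  J3: completes at 53
  J4: completes at 67
  J5: completes at 72
Sum = 240
Average = 240/5
= 48.00


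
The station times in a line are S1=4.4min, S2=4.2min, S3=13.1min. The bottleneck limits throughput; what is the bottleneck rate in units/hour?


Bottleneck = longest station time
Station times: [4.4, 4.2, 13.1]
Max = 13.1 min
Rate = 60 / 13.1
= 4.58 units/hour (bottleneck: 13.1min)


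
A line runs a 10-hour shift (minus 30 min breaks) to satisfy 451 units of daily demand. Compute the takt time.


Available = 10×60 - 30 = 570 min
Takt time = 570 / 451
= 1.26 min/unit


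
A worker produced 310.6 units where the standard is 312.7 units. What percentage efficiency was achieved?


Efficiency = (actual / standard) × 100
= (310.6 / 312.7) × 100
= 99.3%


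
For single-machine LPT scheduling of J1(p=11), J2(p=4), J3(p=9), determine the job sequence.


LPT: sort by longest processing time first
  J1: p=11
  J3: p=9
  J2: p=4
Order: J1 → J3 → J2


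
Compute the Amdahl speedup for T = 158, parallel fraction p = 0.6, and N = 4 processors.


Amdahl's law: T_p = T × ((1-p) + p/N)
= 158 × ((1-0.6) + 0.6/4)
= 158 × (0.40 + 0.1500)
= 158 × 0.5500
= 86.90
Speedup = 158/86.90
= 1.82×


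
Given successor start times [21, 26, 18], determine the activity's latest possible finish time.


LF = min of all successor start times
Successors start at: [21, 26, 18]
LF = min(21, 26, 18)
= 18


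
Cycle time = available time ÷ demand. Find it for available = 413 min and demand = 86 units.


Cycle time = available time / demand
= 413 / 86
= 4.80 min/unit


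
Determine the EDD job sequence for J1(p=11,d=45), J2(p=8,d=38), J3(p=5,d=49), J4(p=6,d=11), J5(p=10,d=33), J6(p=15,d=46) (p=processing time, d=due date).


EDD: sort by earliest due date
  J4: d=11, p=6
  J5: d=33, p=10
  J2: d=38, p=8
  J1: d=45, p=11
  J6: d=46, p=15
  J3: d=49, p=5
Order: J4 → J5 → J2 → J1 → J6 → J3


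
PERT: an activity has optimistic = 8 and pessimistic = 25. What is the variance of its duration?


σ² = ((p - o) / 6)² = (p - o)² / 36
= (25 - 8)² / 36
= 17² / 36
= 289 / 36
= 8.0278


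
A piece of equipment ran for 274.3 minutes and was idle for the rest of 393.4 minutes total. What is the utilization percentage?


Utilization = busy / total × 100
= 274.3 / 393.4 × 100
= 69.7%


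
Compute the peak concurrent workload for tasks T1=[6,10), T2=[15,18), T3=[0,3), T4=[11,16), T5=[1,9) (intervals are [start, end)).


Check each time point for overlaps:
  t=1: 2 tasks active (T3, T5)
Max concurrent = 2


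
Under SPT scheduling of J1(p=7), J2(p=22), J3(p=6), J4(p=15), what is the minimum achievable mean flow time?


SPT order: J3 → J1 → J4 → J2
Completion times:
  J3: C=6
  J1: C=13
  J4: C=28
  J2: C=50
Sum = 97, n = 4
Mean flow = 97/4
= 24.25


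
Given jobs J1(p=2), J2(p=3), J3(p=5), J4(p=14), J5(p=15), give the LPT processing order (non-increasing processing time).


LPT: sort by longest processing time first
  J5: p=15
  J4: p=14
  J3: p=5
  J2: p=3
  J1: p=2
Order: J5 → J4 → J3 → J2 → J1


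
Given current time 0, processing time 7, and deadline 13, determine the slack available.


Slack = due - current_time - processing
= 13 - 0 - 7
= 6


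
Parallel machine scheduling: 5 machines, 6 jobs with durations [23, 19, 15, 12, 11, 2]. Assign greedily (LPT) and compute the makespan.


Jobs (LPT sorted): [23, 19, 15, 12, 11, 2]
Machines: 5
  J=23 → Machine 1 (load: 0+23=23)
  J=19 → Machine 2 (load: 0+19=19)
  J=15 → Machine 3 (load: 0+15=15)
  J=12 → Machine 4 (load: 0+12=12)
  J=11 → Machine 5 (load: 0+11=11)
  J=2 → Machine 5 (load: 11+2=13)
Machine loads: [23, 19, 15, 12, 13]
Makespan = max = 23 time units


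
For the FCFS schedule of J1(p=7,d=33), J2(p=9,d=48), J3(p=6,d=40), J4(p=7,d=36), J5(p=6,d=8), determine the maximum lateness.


Lateness per job (L = C - d):
  J1: C=7, d=33, L=-26
  J2: C=16, d=48, L=-32
  J3: C=22, d=40, L=-18
  J4: C=29, d=36, L=-7
  J5: C=35, d=8, L=27
Lmax = max(-26, -32, -18, -7, 27)
= 27


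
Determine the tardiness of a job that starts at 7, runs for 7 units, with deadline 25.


Completion = start + processing = 7 + 7 = 14
Tardiness = max(0, C - d) = max(0, 14 - 25)
= max(0, -11)
= 0


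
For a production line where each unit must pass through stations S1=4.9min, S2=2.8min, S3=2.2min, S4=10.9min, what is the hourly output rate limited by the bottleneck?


Bottleneck = longest station time
Station times: [4.9, 2.8, 2.2, 10.9]
Max = 10.9 min
Rate = 60 / 10.9
= 5.50 units/hour (bottleneck: 10.9min)


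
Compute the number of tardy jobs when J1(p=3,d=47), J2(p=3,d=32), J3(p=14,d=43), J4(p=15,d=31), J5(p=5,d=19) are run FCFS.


Completion vs due date:
  J1: C=3, d=47 → on time
  J2: C=6, d=32 → on time
  J3: C=20, d=43 → on time
  J4: C=35, d=31 → TARDY
  J5: C=40, d=19 → TARDY
Tardy jobs: J4, J5
Count = 2


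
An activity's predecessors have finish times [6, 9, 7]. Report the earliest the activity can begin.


ES = max of all predecessor completion times
Predecessors: [6, 9, 7]
ES = max(6, 9, 7)
= 9


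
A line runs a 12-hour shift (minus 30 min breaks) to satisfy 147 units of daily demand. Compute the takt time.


Available = 12×60 - 30 = 690 min
Takt time = 690 / 147
= 4.69 min/unit


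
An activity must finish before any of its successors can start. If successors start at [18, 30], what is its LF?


LF = min of all successor start times
Successors start at: [18, 30]
LF = min(18, 30)
= 18


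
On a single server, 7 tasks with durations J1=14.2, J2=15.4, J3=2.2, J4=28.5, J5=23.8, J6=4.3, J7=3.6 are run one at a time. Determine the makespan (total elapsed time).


Sequential makespan: sum all processing times
= 14.2 + 15.4 + 2.2 + 28.5 + 23.8 + 4.3 + 3.6
= 92.0 time units


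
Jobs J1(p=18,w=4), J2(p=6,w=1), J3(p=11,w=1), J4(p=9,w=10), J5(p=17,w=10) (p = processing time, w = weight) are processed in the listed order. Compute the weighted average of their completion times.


Completion times:
  J1: C=18, w×C=4×18=72
  J2: C=24, w×C=1×24=24
  J3: C=35, w×C=1×35=35
  J4: C=44, w×C=10×44=440
  J5: C=61, w×C=10×61=610
Sum w×C = 1181
Sum w = 26
Weighted avg = 1181/26
= 45.42


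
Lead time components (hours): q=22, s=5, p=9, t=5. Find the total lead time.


Lead time = queue + setup + processing + transit
= 22 + 5 + 9 + 5
= 41 hours


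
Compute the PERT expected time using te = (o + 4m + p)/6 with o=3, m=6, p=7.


te = (o + 4m + p) / 6
= (3 + 4×6 + 7) / 6
= (3 + 24 + 7) / 6
= 34 / 6
= 5.67


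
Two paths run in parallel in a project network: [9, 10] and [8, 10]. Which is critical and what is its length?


Path A: 9 + 10 = 19
Path B: 8 + 10 = 18
Critical path = longest = max(19, 18)
= 19 (Path A)


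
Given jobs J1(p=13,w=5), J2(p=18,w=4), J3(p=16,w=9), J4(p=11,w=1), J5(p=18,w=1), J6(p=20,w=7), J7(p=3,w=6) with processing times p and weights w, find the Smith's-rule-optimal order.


WSPT (Smith's rule): sort by p/w ascending
  J7: p/w = 3/6 = 0.500
  J3: p/w = 16/9 = 1.778
  J1: p/w = 13/5 = 2.600
  J6: p/w = 20/7 = 2.857
  J2: p/w = 18/4 = 4.500
  J4: p/w = 11/1 = 11.000
  J5: p/w = 18/1 = 18.000
Order: J7 → J3 → J1 → J6 → J2 → J4 → J5


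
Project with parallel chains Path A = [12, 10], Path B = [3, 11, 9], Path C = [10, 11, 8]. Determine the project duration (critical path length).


Path A: 12 + 10 = 22
Path B: 3 + 11 + 9 = 23
Path C: 10 + 11 + 8 = 29
Critical path = longest = max(22, 23, 29)
= 29 (Path C)


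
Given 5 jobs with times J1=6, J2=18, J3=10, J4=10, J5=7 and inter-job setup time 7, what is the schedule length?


Makespan = Σ processing + (n-1) × setup
= (6 + 18 + 10 + 10 + 7) + (5-1)×7
= 51 + 28
= 79 time units


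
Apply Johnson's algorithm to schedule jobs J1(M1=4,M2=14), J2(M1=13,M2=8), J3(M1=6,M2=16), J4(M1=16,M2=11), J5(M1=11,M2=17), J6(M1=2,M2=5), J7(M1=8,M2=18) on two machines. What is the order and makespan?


Johnson's rule:
Group 1 (M1≤M2, sort by M1): ['J6', 'J1', 'J3', 'J7', 'J5']
Group 2 (M1>M2, sort desc M2): ['J4', 'J2']
Sequence: J6 → J1 → J3 → J7 → J5 → J4 → J2
Makespan calculation:
  J6: M1 done=2, M2 done=7
  J1: M1 done=6, M2 done=21
  J3: M1 done=12, M2 done=37
  J7: M1 done=20, M2 done=55
  J5: M1 done=31, M2 done=72
  J4: M1 done=47, M2 done=83
  J2: M1 done=60, M2 done=91
= Sequence: J6 → J1 → J3 → J7 → J5 → J4 → J2, Makespan: 91


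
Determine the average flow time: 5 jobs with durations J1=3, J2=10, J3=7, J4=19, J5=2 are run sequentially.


Completion times:
  J1: completes at 3
  J2: completes at 13
  J3: completes at 20
  J4: completes at 39
  J5: completes at 41
Sum = 116
Average = 116/5
= 23.20


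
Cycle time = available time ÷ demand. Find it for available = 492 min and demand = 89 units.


Cycle time = available time / demand
= 492 / 89
= 5.53 min/unit


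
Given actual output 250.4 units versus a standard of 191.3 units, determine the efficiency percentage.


Efficiency = (actual / standard) × 100
= (250.4 / 191.3) × 100
= 130.9%


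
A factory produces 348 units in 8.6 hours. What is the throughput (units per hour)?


Throughput = units / time
= 348 / 8.6
= 40.5 units/hour


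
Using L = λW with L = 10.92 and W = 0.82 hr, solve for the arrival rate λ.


Little's law: L = λW → λ = L / W
= 10.92 / 0.82
= 13.32 per hour


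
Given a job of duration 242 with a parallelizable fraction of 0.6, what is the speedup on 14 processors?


Amdahl's law: T_p = T × ((1-p) + p/N)
= 242 × ((1-0.6) + 0.6/14)
= 242 × (0.40 + 0.0429)
= 242 × 0.4429
= 107.17
Speedup = 242/107.17
= 2.26×


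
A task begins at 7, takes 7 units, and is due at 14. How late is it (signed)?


Completion = 7 + 7 = 14
Lateness = C - d = 14 - 14
= 0


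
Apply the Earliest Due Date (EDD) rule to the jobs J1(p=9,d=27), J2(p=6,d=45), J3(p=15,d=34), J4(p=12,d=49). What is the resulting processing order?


EDD: sort by earliest due date
  J1: d=27, p=9
  J3: d=34, p=15
  J2: d=45, p=6
  J4: d=49, p=12
Order: J1 → J3 → J2 → J4


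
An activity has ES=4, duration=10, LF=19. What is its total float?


EF = ES + duration = 4 + 10 = 14
LS = LF - duration = 19 - 10 = 9
Total Float = LF - EF = 19 - 14
(or LS - ES = 9 - 4)
= 5


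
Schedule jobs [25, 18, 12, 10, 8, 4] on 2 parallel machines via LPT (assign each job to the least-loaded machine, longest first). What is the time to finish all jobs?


Jobs (LPT sorted): [25, 18, 12, 10, 8, 4]
Machines: 2
  J=25 → Machine 1 (load: 0+25=25)
  J=18 → Machine 2 (load: 0+18=18)
  J=12 → Machine 2 (load: 18+12=30)
  J=10 → Machine 1 (load: 25+10=35)
  J=8 → Machine 2 (load: 30+8=38)
  J=4 → Machine 1 (load: 35+4=39)
Machine loads: [39, 38]
Makespan = max = 39 time units


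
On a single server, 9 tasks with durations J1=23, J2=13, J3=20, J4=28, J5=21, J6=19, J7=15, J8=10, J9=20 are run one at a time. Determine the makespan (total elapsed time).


Sequential makespan: sum all processing times
= 23 + 13 + 20 + 28 + 21 + 19 + 15 + 10 + 20
= 169 time units


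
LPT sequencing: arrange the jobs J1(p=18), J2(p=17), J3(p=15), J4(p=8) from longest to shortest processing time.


LPT: sort by longest processing time first
  J1: p=18
  J2: p=17
  J3: p=15
  J4: p=8
Order: J1 → J2 → J3 → J4


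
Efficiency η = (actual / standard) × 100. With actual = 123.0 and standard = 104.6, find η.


Efficiency = (actual / standard) × 100
= (123.0 / 104.6) × 100
= 117.6%


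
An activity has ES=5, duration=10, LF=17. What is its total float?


EF = ES + duration = 5 + 10 = 15
LS = LF - duration = 17 - 10 = 7
Total Float = LF - EF = 17 - 15
(or LS - ES = 7 - 5)
= 2


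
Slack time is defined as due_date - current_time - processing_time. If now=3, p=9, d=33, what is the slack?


Slack = due - current_time - processing
= 33 - 3 - 9
= 21


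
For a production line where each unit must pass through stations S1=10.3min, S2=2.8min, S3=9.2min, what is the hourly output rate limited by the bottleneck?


Bottleneck = longest station time
Station times: [10.3, 2.8, 9.2]
Max = 10.3 min
Rate = 60 / 10.3
= 5.83 units/hour (bottleneck: 10.3min)


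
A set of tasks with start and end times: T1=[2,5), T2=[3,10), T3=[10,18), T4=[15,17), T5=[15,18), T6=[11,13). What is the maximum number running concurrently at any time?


Check each time point for overlaps:
  t=15: 3 tasks active (T3, T4, T5)
Max concurrent = 3


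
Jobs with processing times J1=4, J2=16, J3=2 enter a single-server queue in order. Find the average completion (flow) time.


Completion times:
  J1: completes at 4
  J2: completes at 20
  J3: completes at 22
Sum = 46
Average = 46/3
= 15.33


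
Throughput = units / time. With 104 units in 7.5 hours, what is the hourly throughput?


Throughput = units / time
= 104 / 7.5
= 13.9 units/hour


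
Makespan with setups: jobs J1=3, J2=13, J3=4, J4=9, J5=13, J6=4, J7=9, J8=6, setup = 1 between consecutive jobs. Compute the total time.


Makespan = Σ processing + (n-1) × setup
= (3 + 13 + 4 + 9 + 13 + 4 + 9 + 6) + (8-1)×1
= 61 + 7
= 68 time units


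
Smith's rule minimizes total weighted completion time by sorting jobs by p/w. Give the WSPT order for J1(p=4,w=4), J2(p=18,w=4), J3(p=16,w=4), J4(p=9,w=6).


WSPT (Smith's rule): sort by p/w ascending
  J1: p/w = 4/4 = 1.000
  J4: p/w = 9/6 = 1.500
  J3: p/w = 16/4 = 4.000
  J2: p/w = 18/4 = 4.500
Order: J1 → J4 → J3 → J2


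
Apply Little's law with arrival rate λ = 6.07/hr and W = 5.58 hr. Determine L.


Little's law: L = λ × W
= 6.07 × 5.58
= 33.87


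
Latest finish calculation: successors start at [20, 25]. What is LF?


LF = min of all successor start times
Successors start at: [20, 25]
LF = min(20, 25)
= 20


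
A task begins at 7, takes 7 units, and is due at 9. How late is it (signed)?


Completion = 7 + 7 = 14
Lateness = C - d = 14 - 9
= 5


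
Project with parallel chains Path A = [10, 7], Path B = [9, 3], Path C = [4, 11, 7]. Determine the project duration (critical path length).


Path A: 10 + 7 = 17
Path B: 9 + 3 = 12
Path C: 4 + 11 + 7 = 22
Critical path = longest = max(17, 12, 22)
= 22 (Path C)


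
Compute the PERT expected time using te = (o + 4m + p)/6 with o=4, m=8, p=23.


te = (o + 4m + p) / 6
= (4 + 4×8 + 23) / 6
= (4 + 32 + 23) / 6
= 59 / 6
= 9.83


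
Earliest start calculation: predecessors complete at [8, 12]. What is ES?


ES = max of all predecessor completion times
Predecessors: [8, 12]
ES = max(8, 12)
= 12


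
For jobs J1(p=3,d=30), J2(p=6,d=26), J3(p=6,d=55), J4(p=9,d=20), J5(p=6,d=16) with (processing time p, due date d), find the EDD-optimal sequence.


EDD: sort by earliest due date
  J5: d=16, p=6
  J4: d=20, p=9
  J2: d=26, p=6
  J1: d=30, p=3
  J3: d=55, p=6
Order: J5 → J4 → J2 → J1 → J3


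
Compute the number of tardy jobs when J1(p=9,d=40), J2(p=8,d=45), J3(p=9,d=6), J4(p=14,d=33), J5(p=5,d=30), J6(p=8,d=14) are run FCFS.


Completion vs due date:
  J1: C=9, d=40 → on time
  J2: C=17, d=45 → on time
  J3: C=26, d=6 → TARDY
  J4: C=40, d=33 → TARDY
  J5: C=45, d=30 → TARDY
  J6: C=53, d=14 → TARDY
Tardy jobs: J3, J4, J5, J6
Count = 4


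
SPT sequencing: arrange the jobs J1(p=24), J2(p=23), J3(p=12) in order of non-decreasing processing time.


SPT: sort by shortest processing time
  J3: p=12
  J2: p=23
  J1: p=24
Order: J3 → J2 → J1


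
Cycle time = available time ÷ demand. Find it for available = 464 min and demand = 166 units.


Cycle time = available time / demand
= 464 / 166
= 2.80 min/unit


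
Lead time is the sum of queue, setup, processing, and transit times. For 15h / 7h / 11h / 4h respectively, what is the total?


Lead time = queue + setup + processing + transit
= 15 + 7 + 11 + 4
= 37 hours


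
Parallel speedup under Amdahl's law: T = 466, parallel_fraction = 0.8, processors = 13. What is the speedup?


Amdahl's law: T_p = T × ((1-p) + p/N)
= 466 × ((1-0.8) + 0.8/13)
= 466 × (0.20 + 0.0615)
= 466 × 0.2615
= 121.88
Speedup = 466/121.88
= 3.82×


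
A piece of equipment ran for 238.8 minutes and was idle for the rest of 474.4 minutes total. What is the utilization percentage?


Utilization = busy / total × 100
= 238.8 / 474.4 × 100
= 50.3%


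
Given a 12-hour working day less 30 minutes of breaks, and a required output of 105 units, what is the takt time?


Available = 12×60 - 30 = 690 min
Takt time = 690 / 105
= 6.57 min/unit


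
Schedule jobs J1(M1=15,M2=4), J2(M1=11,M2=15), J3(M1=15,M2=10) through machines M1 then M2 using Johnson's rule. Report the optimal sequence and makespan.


Johnson's rule:
Group 1 (M1≤M2, sort by M1): ['J2']
Group 2 (M1>M2, sort desc M2): ['J3', 'J1']
Sequence: J2 → J3 → J1
Makespan calculation:
  J2: M1 done=11, M2 done=26
  J3: M1 done=26, M2 done=36
  J1: M1 done=41, M2 done=45
= Sequence: J2 → J3 → J1, Makespan: 45


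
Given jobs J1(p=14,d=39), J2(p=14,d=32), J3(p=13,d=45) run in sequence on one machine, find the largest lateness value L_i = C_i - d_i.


Lateness per job (L = C - d):
  J1: C=14, d=39, L=-25
  J2: C=28, d=32, L=-4
  J3: C=41, d=45, L=-4
Lmax = max(-25, -4, -4)
= -4


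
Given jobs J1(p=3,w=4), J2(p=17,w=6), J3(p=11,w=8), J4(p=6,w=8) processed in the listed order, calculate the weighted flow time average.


Completion times:
  J1: C=3, w×C=4×3=12
  J2: C=20, w×C=6×20=120
  J3: C=31, w×C=8×31=248
  J4: C=37, w×C=8×37=296
Sum w×C = 676
Sum w = 26
Weighted avg = 676/26
= 26.00


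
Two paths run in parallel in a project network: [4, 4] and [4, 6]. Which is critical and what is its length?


Path A: 4 + 4 = 8
Path B: 4 + 6 = 10
Critical path = longest = max(8, 10)
= 10 (Path B)


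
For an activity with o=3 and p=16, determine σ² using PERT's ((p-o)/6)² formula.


σ² = ((p - o) / 6)² = (p - o)² / 36
= (16 - 3)² / 36
= 13² / 36
= 169 / 36
= 4.6944


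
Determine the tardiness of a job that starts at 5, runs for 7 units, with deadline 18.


Completion = start + processing = 5 + 7 = 12
Tardiness = max(0, C - d) = max(0, 12 - 18)
= max(0, -6)
= 0


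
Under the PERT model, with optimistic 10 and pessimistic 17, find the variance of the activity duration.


σ² = ((p - o) / 6)² = (p - o)² / 36
= (17 - 10)² / 36
= 7² / 36
= 49 / 36
= 1.3611


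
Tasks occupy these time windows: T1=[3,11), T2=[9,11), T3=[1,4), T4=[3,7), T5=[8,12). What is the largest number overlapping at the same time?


Check each time point for overlaps:
  t=3: 3 tasks active (T1, T3, T4)
Max concurrent = 3


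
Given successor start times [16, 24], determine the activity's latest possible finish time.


LF = min of all successor start times
Successors start at: [16, 24]
LF = min(16, 24)
= 16


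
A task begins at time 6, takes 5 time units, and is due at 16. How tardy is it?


Completion = start + processing = 6 + 5 = 11
Tardiness = max(0, C - d) = max(0, 11 - 16)
= max(0, -5)
= 0


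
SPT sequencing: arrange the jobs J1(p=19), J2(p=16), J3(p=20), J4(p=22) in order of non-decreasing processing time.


SPT: sort by shortest processing time
  J2: p=16
  J1: p=19
  J3: p=20
  J4: p=22
Order: J2 → J1 → J3 → J4


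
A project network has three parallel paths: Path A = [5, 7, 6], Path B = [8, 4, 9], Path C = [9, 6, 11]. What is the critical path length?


Path A: 5 + 7 + 6 = 18
Path B: 8 + 4 + 9 = 21
Path C: 9 + 6 + 11 = 26
Critical path = longest = max(18, 21, 26)
= 26 (Path C)


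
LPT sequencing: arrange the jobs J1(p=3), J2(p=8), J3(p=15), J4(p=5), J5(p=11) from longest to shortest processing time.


LPT: sort by longest processing time first
  J3: p=15
  J5: p=11
  J2: p=8
  J4: p=5
  J1: p=3
Order: J3 → J5 → J2 → J4 → J1


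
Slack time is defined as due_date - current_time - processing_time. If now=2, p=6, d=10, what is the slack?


Slack = due - current_time - processing
= 10 - 2 - 6
= 2


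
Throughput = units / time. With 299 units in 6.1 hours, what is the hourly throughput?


Throughput = units / time
= 299 / 6.1
= 49.0 units/hour


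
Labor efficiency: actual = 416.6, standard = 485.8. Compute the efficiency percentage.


Efficiency = (actual / standard) × 100
= (416.6 / 485.8) × 100
= 85.8%


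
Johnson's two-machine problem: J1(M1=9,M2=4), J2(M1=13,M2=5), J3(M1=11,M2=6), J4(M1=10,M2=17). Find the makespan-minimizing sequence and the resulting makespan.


Johnson's rule:
Group 1 (M1≤M2, sort by M1): ['J4']
Group 2 (M1>M2, sort desc M2): ['J3', 'J2', 'J1']
Sequence: J4 → J3 → J2 → J1
Makespan calculation:
  J4: M1 done=10, M2 done=27
  J3: M1 done=21, M2 done=33
  J2: M1 done=34, M2 done=39
  J1: M1 done=43, M2 done=47
= Sequence: J4 → J3 → J2 → J1, Makespan: 47


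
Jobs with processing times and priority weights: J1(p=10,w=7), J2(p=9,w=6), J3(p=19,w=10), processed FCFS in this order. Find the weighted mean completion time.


Completion times:
  J1: C=10, w×C=7×10=70
  J2: C=19, w×C=6×19=114
  J3: C=38, w×C=10×38=380
Sum w×C = 564
Sum w = 23
Weighted avg = 564/23
= 24.52


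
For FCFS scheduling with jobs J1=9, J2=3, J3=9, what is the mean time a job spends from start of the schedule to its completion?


Completion times:
  J1: completes at 9
  J2: completes at 12
  J3: completes at 21
Sum = 42
Average = 42/3
= 14.00


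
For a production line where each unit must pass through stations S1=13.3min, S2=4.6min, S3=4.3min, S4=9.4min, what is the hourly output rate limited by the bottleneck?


Bottleneck = longest station time
Station times: [13.3, 4.6, 4.3, 9.4]
Max = 13.3 min
Rate = 60 / 13.3
= 4.51 units/hour (bottleneck: 13.3min)


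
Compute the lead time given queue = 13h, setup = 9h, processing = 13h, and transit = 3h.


Lead time = queue + setup + processing + transit
= 13 + 9 + 13 + 3
= 38 hours


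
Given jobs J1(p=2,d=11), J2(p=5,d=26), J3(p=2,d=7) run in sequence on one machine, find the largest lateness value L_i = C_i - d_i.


Lateness per job (L = C - d):
  J1: C=2, d=11, L=-9
  J2: C=7, d=26, L=-19
  J3: C=9, d=7, L=2
Lmax = max(-9, -19, 2)
= 2


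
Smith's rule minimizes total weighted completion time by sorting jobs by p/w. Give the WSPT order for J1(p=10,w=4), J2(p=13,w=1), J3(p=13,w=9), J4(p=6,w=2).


WSPT (Smith's rule): sort by p/w ascending
  J3: p/w = 13/9 = 1.444
  J1: p/w = 10/4 = 2.500
  J4: p/w = 6/2 = 3.000
  J2: p/w = 13/1 = 13.000
Order: J3 → J1 → J4 → J2


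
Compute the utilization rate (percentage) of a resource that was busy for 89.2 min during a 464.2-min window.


Utilization = busy / total × 100
= 89.2 / 464.2 × 100
= 19.2%


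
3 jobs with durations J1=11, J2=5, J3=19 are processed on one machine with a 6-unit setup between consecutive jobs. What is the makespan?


Makespan = Σ processing + (n-1) × setup
= (11 + 5 + 19) + (3-1)×6
= 35 + 12
= 47 time units


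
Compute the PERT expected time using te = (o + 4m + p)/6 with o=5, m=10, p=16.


te = (o + 4m + p) / 6
= (5 + 4×10 + 16) / 6
= (5 + 40 + 16) / 6
= 61 / 6
= 10.17


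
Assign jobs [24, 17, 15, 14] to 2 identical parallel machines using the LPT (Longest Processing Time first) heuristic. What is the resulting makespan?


Jobs (LPT sorted): [24, 17, 15, 14]
Machines: 2
  J=24 → Machine 1 (load: 0+24=24)
  J=17 → Machine 2 (load: 0+17=17)
  J=15 → Machine 2 (load: 17+15=32)
  J=14 → Machine 1 (load: 24+14=38)
Machine loads: [38, 32]
Makespan = max = 38 time units


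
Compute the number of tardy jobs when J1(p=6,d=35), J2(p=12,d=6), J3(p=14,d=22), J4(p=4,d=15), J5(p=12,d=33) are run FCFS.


Completion vs due date:
  J1: C=6, d=35 → on time
  J2: C=18, d=6 → TARDY
  J3: C=32, d=22 → TARDY
  J4: C=36, d=15 → TARDY
  J5: C=48, d=33 → TARDY
Tardy jobs: J2, J3, J4, J5
Count = 4


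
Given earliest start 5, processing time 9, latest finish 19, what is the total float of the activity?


EF = ES + duration = 5 + 9 = 14
LS = LF - duration = 19 - 9 = 10
Total Float = LF - EF = 19 - 14
(or LS - ES = 10 - 5)
= 5


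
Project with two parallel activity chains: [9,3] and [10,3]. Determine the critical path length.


Path A: 9 + 3 = 12
Path B: 10 + 3 = 13
Critical path = longest = max(12, 13)
= 13 (Path B)


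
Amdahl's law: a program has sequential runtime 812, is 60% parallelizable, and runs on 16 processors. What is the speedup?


Amdahl's law: T_p = T × ((1-p) + p/N)
= 812 × ((1-0.6) + 0.6/16)
= 812 × (0.40 + 0.0375)
= 812 × 0.4375
= 355.25
Speedup = 812/355.25
= 2.29×


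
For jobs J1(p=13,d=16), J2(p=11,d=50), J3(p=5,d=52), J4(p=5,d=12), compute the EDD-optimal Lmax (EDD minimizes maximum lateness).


EDD order: J4 → J1 → J2 → J3
Completion and lateness:
  J4: C=5, d=12, L=5-12=-7
  J1: C=18, d=16, L=18-16=2
  J2: C=29, d=50, L=29-50=-21
  J3: C=34, d=52, L=34-52=-18
Lmax = max(-7, 2, -21, -18)
= 2


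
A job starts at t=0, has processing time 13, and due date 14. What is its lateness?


Completion = 0 + 13 = 13
Lateness = C - d = 13 - 14
= -1


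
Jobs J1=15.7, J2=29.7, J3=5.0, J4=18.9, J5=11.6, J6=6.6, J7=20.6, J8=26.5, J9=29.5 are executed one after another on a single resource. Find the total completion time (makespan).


Sequential makespan: sum all processing times
= 15.7 + 29.7 + 5.0 + 18.9 + 11.6 + 6.6 + 20.6 + 26.5 + 29.5
= 164.1 time units


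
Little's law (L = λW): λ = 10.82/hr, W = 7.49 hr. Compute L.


Little's law: L = λ × W
= 10.82 × 7.49
= 81.04


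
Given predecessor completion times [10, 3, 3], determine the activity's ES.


ES = max of all predecessor completion times
Predecessors: [10, 3, 3]
ES = max(10, 3, 3)
= 10


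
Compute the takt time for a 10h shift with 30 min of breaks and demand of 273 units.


Available = 10×60 - 30 = 570 min
Takt time = 570 / 273
= 2.09 min/unit


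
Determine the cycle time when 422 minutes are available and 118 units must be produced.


Cycle time = available time / demand
= 422 / 118
= 3.58 min/unit


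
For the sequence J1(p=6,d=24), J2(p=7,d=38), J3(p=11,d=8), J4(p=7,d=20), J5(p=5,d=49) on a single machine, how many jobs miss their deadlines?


Completion vs due date:
  J1: C=6, d=24 → on time
  J2: C=13, d=38 → on time
  J3: C=24, d=8 → TARDY
  J4: C=31, d=20 → TARDY
  J5: C=36, d=49 → on time
Tardy jobs: J3, J4
Count = 2


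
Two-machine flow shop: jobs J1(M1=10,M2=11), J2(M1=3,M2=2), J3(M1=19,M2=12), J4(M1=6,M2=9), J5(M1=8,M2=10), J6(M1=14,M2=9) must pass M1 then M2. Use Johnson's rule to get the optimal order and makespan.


Johnson's rule:
Group 1 (M1≤M2, sort by M1): ['J4', 'J5', 'J1']
Group 2 (M1>M2, sort desc M2): ['J3', 'J6', 'J2']
Sequence: J4 → J5 → J1 → J3 → J6 → J2
Makespan calculation:
  J4: M1 done=6, M2 done=15
  J5: M1 done=14, M2 done=25
  J1: M1 done=24, M2 done=36
  J3: M1 done=43, M2 done=55
  J6: M1 done=57, M2 done=66
  J2: M1 done=60, M2 done=68
= Sequence: J4 → J5 → J1 → J3 → J6 → J2, Makespan: 68


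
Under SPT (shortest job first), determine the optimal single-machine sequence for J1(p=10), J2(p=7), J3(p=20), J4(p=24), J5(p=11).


SPT: sort by shortest processing time
  J2: p=7
  J1: p=10
  J5: p=11
  J3: p=20
  J4: p=24
Order: J2 → J1 → J5 → J3 → J4


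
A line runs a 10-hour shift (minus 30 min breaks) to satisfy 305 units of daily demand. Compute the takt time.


Available = 10×60 - 30 = 570 min
Takt time = 570 / 305
= 1.87 min/unit


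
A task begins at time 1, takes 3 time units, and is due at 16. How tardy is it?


Completion = start + processing = 1 + 3 = 4
Tardiness = max(0, C - d) = max(0, 4 - 16)
= max(0, -12)
= 0


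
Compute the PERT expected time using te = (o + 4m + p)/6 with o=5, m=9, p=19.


te = (o + 4m + p) / 6
= (5 + 4×9 + 19) / 6
= (5 + 36 + 19) / 6
= 60 / 6
= 10.00


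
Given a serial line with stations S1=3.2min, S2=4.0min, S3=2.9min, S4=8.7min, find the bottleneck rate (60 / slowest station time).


Bottleneck = longest station time
Station times: [3.2, 4.0, 2.9, 8.7]
Max = 8.7 min
Rate = 60 / 8.7
= 6.90 units/hour (bottleneck: 8.7min)


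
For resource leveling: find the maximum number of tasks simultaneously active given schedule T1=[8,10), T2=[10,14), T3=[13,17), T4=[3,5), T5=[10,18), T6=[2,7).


Check each time point for overlaps:
  t=13: 3 tasks active (T2, T3, T5)
Max concurrent = 3


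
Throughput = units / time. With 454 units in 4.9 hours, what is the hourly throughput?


Throughput = units / time
= 454 / 4.9
= 92.7 units/hour


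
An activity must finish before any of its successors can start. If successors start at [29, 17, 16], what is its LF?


LF = min of all successor start times
Successors start at: [29, 17, 16]
LF = min(29, 17, 16)
= 16


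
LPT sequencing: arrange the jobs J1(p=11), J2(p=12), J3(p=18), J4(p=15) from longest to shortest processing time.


LPT: sort by longest processing time first
  J3: p=18
  J4: p=15
  J2: p=12
  J1: p=11
Order: J3 → J4 → J2 → J1


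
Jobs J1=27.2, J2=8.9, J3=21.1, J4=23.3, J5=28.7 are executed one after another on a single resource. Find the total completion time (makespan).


Sequential makespan: sum all processing times
= 27.2 + 8.9 + 21.1 + 23.3 + 28.7
= 109.2 time units


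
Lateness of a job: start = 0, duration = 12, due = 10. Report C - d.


Completion = 0 + 12 = 12
Lateness = C - d = 12 - 10
= 2


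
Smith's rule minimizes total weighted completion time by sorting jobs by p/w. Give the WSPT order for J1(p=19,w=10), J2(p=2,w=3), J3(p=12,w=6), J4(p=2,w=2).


WSPT (Smith's rule): sort by p/w ascending
  J2: p/w = 2/3 = 0.667
  J4: p/w = 2/2 = 1.000
  J1: p/w = 19/10 = 1.900
  J3: p/w = 12/6 = 2.000
Order: J2 → J4 → J1 → J3


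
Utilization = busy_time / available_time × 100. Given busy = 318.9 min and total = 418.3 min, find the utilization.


Utilization = busy / total × 100
= 318.9 / 418.3 × 100
= 76.2%


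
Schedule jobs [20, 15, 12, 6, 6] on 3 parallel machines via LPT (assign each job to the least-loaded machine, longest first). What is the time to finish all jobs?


Jobs (LPT sorted): [20, 15, 12, 6, 6]
Machines: 3
  J=20 → Machine 1 (load: 0+20=20)
  J=15 → Machine 2 (load: 0+15=15)
  J=12 → Machine 3 (load: 0+12=12)
  J=6 → Machine 3 (load: 12+6=18)
  J=6 → Machine 2 (load: 15+6=21)
Machine loads: [20, 21, 18]
Makespan = max = 21 time units


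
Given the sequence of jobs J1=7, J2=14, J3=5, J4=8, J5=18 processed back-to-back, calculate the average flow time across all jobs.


Completion times:
  J1: completes at 7
  J2: completes at 21
  J3: completes at 26
  J4: completes at 34
  J5: completes at 52
Sum = 140
Average = 140/5
= 28.00


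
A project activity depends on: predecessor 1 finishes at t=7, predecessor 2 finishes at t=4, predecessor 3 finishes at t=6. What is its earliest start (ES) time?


ES = max of all predecessor completion times
Predecessors: [7, 4, 6]
ES = max(7, 4, 6)
= 7


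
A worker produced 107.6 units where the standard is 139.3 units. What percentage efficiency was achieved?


Efficiency = (actual / standard) × 100
= (107.6 / 139.3) × 100
= 77.2%


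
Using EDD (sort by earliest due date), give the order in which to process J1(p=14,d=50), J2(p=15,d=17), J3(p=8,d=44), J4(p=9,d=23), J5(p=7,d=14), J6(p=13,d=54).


EDD: sort by earliest due date
  J5: d=14, p=7
  J2: d=17, p=15
  J4: d=23, p=9
  J3: d=44, p=8
  J1: d=50, p=14
  J6: d=54, p=13
Order: J5 → J2 → J4 → J3 → J1 → J6


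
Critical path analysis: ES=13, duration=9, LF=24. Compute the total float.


EF = ES + duration = 13 + 9 = 22
LS = LF - duration = 24 - 9 = 15
Total Float = LF - EF = 24 - 22
(or LS - ES = 15 - 13)
= 2


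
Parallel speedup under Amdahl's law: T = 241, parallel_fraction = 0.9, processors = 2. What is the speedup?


Amdahl's law: T_p = T × ((1-p) + p/N)
= 241 × ((1-0.9) + 0.9/2)
= 241 × (0.10 + 0.4500)
= 241 × 0.5500
= 132.55
Speedup = 241/132.55
= 1.82×


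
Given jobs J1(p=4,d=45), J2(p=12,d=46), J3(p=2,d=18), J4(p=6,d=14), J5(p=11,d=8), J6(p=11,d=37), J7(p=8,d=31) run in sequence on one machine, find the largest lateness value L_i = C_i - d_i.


Lateness per job (L = C - d):
  J1: C=4, d=45, L=-41
  J2: C=16, d=46, L=-30
  J3: C=18, d=18, L=0
  J4: C=24, d=14, L=10
  J5: C=35, d=8, L=27
  J6: C=46, d=37, L=9
  J7: C=54, d=31, L=23
Lmax = max(-41, -30, 0, 10, 27, 9, 23)
= 27
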